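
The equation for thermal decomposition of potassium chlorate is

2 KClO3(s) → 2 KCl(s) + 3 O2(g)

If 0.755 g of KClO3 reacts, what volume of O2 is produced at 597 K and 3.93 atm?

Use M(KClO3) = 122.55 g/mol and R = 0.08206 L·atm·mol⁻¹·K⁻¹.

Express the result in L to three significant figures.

n(KClO3) = 0.7550 / 122.55 = 0.006161 mol
n(O2) = (3/2) × 0.006161 = 0.009241 mol
V = nRT/P = 0.009241 × 0.08206 × 597 / 3.93 = 0.1152 L

0.115 L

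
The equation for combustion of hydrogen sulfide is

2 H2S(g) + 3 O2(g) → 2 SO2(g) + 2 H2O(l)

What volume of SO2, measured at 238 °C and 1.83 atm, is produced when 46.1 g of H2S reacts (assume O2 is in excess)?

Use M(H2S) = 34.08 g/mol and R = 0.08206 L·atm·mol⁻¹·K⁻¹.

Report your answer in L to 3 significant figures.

n(H2S) = 46.10 / 34.08 = 1.353 mol
n(SO2) = (2/2) × 1.353 = 1.353 mol
V = nRT/P = 1.353 × 0.08206 × 511.15 / 1.83 = 31.01 L

31.0 L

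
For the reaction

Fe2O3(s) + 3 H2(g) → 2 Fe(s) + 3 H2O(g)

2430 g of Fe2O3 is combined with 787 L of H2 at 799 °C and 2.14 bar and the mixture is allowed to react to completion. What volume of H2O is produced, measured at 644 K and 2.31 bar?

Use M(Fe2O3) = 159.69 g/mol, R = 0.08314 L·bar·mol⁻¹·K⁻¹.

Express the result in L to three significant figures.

438 L

n(Fe2O3) = 2430 / 159.69 = 15.22 mol
n(H2) = PV/RT = (2.14 × 787) / (0.08314 × 1072.15) = 18.89 mol
For 15.22 mol Fe2O3, stoichiometry requires (3/1) × 15.22 = 45.66 mol H2; 18.89 mol is available, so H2 is limiting.
n(H2O) = (3/3) × 18.89 = 18.89 mol
V(H2O) = nRT/P = 18.89 × 0.08314 × 644 / 2.31 = 437.8 L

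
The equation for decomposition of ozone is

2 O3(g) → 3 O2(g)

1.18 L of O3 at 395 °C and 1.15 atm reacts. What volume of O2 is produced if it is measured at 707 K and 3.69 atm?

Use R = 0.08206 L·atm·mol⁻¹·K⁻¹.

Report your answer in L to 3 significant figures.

0.584 L

n(O3) = PV/RT = (1.15 × 1.18) / (0.08206 × 668.15) = 0.02475 mol
n(O2) = (3/2) × 0.02475 = 0.03713 mol
V = nRT/P = 0.03713 × 0.08206 × 707 / 3.69 = 0.5838 L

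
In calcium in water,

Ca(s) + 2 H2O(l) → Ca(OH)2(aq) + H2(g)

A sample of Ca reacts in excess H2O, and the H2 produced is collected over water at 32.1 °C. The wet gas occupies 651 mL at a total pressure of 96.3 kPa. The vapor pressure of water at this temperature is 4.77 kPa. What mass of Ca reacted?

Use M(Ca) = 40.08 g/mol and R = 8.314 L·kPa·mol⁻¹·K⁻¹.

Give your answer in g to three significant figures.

0.941 g

P(H2) = 96.3 − 4.77 = 91.53 kPa
n(H2) = PV/RT = (91.53 × 0.6510) / (8.314 × 305.25) = 0.02348 mol
n(Ca) = (1/1) × 0.02348 = 0.02348 mol
m(Ca) = 0.02348 × 40.08 = 0.9411 g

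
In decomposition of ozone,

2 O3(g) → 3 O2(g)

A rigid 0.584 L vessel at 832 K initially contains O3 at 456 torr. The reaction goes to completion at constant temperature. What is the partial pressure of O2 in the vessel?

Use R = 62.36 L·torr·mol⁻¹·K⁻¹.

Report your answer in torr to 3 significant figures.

n(O3)₀ = PV/RT = (456 × 0.584) / (62.36 × 832) = 0.005133 mol
n(O2) = (3/2) × 0.005133 = 0.007700 mol
P(O2) = nRT/V = 0.007700 × 62.36 × 832 / 0.584 = 684.1 torr

684 torr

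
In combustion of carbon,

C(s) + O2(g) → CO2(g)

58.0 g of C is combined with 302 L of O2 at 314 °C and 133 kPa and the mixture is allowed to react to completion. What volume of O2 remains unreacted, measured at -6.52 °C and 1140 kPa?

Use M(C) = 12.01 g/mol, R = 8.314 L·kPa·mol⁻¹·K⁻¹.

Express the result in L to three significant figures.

6.61 L

n(C) = 58.0 / 12.01 = 4.829 mol
n(O2) = PV/RT = (133 × 302) / (8.314 × 587.15) = 8.228 mol
For 4.829 mol C, stoichiometry requires (1/1) × 4.829 = 4.829 mol O2; 8.228 mol is available, so C is limiting.
n(O2) consumed = (1/1) × 4.829 = 4.829 mol; remaining = 8.228 − 4.829 = 3.399 mol
V(O2) = nRT/P = 3.399 × 8.314 × 266.63 / 1140 = 6.609 L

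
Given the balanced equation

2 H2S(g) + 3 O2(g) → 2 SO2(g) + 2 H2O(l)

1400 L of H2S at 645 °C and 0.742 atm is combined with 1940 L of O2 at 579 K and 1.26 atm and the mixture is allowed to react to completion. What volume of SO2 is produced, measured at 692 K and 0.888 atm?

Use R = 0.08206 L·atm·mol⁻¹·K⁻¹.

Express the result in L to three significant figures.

n(H2S) = PV/RT = (0.742 × 1400) / (0.08206 × 918.15) = 13.79 mol
n(O2) = PV/RT = (1.26 × 1940) / (0.08206 × 579) = 51.45 mol
For 13.79 mol H2S, stoichiometry requires (3/2) × 13.79 = 20.68 mol O2; 51.45 mol is available, so H2S is limiting.
n(SO2) = (2/2) × 13.79 = 13.79 mol
V(SO2) = nRT/P = 13.79 × 0.08206 × 692 / 0.888 = 881.8 L

882 L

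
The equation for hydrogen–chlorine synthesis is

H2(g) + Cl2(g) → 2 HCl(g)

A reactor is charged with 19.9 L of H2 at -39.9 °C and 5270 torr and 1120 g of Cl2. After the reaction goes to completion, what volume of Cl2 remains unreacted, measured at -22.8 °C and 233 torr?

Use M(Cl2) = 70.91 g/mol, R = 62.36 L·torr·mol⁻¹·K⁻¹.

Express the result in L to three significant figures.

n(H2) = PV/RT = (5270 × 19.9) / (62.36 × 233.25) = 7.210 mol
n(Cl2) = 1120 / 70.91 = 15.79 mol
For 7.210 mol H2, stoichiometry requires (1/1) × 7.210 = 7.210 mol Cl2; 15.79 mol is available, so H2 is limiting.
n(Cl2) consumed = (1/1) × 7.210 = 7.210 mol; remaining = 15.79 − 7.210 = 8.580 mol
V(Cl2) = nRT/P = 8.580 × 62.36 × 250.35 / 233 = 574.9 L

575 L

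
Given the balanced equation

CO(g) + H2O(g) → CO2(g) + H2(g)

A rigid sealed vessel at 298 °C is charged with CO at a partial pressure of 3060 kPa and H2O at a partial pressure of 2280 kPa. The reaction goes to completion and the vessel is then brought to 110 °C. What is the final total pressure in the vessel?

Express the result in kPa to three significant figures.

3580 kPa

At constant V, partial pressures at 298 °C are proportional to moles, so apply stoichiometry directly to pressures.
P(H2O) required for 3060 kPa of CO = (1/1) × 3060 = 3060 kPa; available 2280 kPa, so H2O is limiting.
P(CO) remaining = 3060 − (1/1) × 2280 = 780.0 kPa
P(gaseous products) = (1+1)/1 × 2280 = 4560 kPa
P_total at 298 °C = 780.0 + 4560 = 5340 kPa
Scaling to 110 °C: P = 5340 × 383.15/571.15 = 3582 kPa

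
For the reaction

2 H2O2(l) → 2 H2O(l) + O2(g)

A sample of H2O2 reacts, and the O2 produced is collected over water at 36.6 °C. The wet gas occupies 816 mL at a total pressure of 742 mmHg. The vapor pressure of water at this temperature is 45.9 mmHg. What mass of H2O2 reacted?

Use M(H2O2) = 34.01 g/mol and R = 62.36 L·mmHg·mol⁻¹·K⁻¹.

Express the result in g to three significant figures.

P(O2) = 742 − 45.9 = 696.1 mmHg
n(O2) = PV/RT = (696.1 × 0.8160) / (62.36 × 309.75) = 0.02941 mol
n(H2O2) = (2/1) × 0.02941 = 0.05882 mol
m(H2O2) = 0.05882 × 34.01 = 2.000 g

2.00 g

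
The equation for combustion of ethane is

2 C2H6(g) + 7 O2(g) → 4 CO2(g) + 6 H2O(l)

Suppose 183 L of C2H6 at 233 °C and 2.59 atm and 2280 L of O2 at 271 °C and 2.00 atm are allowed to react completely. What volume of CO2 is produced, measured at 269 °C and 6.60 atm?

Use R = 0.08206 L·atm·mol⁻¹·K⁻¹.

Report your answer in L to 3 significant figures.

154 L

n(C2H6) = PV/RT = (2.59 × 183) / (0.08206 × 506.15) = 11.41 mol
n(O2) = PV/RT = (2.00 × 2280) / (0.08206 × 544.15) = 102.1 mol
For 11.41 mol C2H6, stoichiometry requires (7/2) × 11.41 = 39.94 mol O2; 102.1 mol is available, so C2H6 is limiting.
n(CO2) = (4/2) × 11.41 = 22.82 mol
V(CO2) = nRT/P = 22.82 × 0.08206 × 542.15 / 6.60 = 153.8 L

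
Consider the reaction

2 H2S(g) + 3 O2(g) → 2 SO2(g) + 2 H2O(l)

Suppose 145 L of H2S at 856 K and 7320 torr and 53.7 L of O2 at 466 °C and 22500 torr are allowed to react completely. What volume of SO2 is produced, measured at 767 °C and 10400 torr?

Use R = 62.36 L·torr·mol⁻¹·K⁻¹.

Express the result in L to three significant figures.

109 L

n(H2S) = PV/RT = (7320 × 145) / (62.36 × 856) = 19.88 mol
n(O2) = PV/RT = (22500 × 53.7) / (62.36 × 739.15) = 26.21 mol
For 19.88 mol H2S, stoichiometry requires (3/2) × 19.88 = 29.82 mol O2; 26.21 mol is available, so O2 is limiting.
n(SO2) = (2/3) × 26.21 = 17.47 mol
V(SO2) = nRT/P = 17.47 × 62.36 × 1040.15 / 10400 = 109.0 L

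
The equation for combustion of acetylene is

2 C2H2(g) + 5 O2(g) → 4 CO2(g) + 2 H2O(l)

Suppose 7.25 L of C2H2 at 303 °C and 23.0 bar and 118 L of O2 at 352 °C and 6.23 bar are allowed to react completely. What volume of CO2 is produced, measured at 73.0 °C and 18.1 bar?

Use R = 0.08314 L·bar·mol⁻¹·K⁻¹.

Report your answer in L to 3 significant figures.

11.1 L

n(C2H2) = PV/RT = (23.0 × 7.25) / (0.08314 × 576.15) = 3.481 mol
n(O2) = PV/RT = (6.23 × 118) / (0.08314 × 625.15) = 14.14 mol
For 3.481 mol C2H2, stoichiometry requires (5/2) × 3.481 = 8.703 mol O2; 14.14 mol is available, so C2H2 is limiting.
n(CO2) = (4/2) × 3.481 = 6.962 mol
V(CO2) = nRT/P = 6.962 × 0.08314 × 346.15 / 18.1 = 11.07 L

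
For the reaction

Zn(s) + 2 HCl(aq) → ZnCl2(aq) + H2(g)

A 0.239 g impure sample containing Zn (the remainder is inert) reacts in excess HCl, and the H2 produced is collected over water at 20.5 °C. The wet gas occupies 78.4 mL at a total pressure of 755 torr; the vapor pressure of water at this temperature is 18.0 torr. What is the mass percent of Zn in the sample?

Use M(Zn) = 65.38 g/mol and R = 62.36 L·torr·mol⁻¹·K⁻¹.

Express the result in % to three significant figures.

86.3 %

P(H2) = 755 − 18.0 = 737.0 torr
n(H2) = PV/RT = (737.0 × 0.07840) / (62.36 × 293.65) = 0.003155 mol
n(Zn) = (1/1) × 0.003155 = 0.003155 mol
m(Zn) = 0.003155 × 65.38 = 0.2063 g
%Zn = 0.2063 / 0.239 × 100 = 86.32%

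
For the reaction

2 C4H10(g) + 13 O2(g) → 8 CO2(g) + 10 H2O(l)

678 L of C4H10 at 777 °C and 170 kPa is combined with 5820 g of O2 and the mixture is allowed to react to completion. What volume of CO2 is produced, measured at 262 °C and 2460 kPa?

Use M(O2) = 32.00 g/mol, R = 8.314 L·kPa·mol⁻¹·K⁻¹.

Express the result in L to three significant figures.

n(C4H10) = PV/RT = (170 × 678) / (8.314 × 1050.15) = 13.20 mol
n(O2) = 5820 / 32.00 = 181.9 mol
For 13.20 mol C4H10, stoichiometry requires (13/2) × 13.20 = 85.80 mol O2; 181.9 mol is available, so C4H10 is limiting.
n(CO2) = (8/2) × 13.20 = 52.80 mol
V(CO2) = nRT/P = 52.80 × 8.314 × 535.15 / 2460 = 95.50 L

95.5 L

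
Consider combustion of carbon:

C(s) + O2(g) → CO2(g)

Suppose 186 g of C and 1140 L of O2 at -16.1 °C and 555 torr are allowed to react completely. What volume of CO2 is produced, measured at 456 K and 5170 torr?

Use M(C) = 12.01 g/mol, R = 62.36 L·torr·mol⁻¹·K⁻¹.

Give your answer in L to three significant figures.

n(C) = 186 / 12.01 = 15.49 mol
n(O2) = PV/RT = (555 × 1140) / (62.36 × 257.05) = 39.47 mol
For 15.49 mol C, stoichiometry requires (1/1) × 15.49 = 15.49 mol O2; 39.47 mol is available, so C is limiting.
n(CO2) = (1/1) × 15.49 = 15.49 mol
V(CO2) = nRT/P = 15.49 × 62.36 × 456 / 5170 = 85.20 L

85.2 L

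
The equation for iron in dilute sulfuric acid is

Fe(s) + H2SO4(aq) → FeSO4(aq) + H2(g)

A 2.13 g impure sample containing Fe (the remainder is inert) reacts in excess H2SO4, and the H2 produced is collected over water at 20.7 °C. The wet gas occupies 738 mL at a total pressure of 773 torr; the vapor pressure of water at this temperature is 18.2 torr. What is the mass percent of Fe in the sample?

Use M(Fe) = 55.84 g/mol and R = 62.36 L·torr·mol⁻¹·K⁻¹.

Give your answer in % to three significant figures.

P(H2) = 773 − 18.2 = 754.8 torr
n(H2) = PV/RT = (754.8 × 0.7380) / (62.36 × 293.85) = 0.03040 mol
n(Fe) = (1/1) × 0.03040 = 0.03040 mol
m(Fe) = 0.03040 × 55.84 = 1.698 g
%Fe = 1.698 / 2.13 × 100 = 79.72%

79.7 %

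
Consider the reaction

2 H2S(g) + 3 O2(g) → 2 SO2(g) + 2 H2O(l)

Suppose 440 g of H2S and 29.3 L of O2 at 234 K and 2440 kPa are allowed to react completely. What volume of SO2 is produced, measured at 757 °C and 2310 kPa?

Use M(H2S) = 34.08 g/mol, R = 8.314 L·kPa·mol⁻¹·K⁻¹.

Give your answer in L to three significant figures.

n(H2S) = 440 / 34.08 = 12.91 mol
n(O2) = PV/RT = (2440 × 29.3) / (8.314 × 234) = 36.75 mol
For 12.91 mol H2S, stoichiometry requires (3/2) × 12.91 = 19.37 mol O2; 36.75 mol is available, so H2S is limiting.
n(SO2) = (2/2) × 12.91 = 12.91 mol
V(SO2) = nRT/P = 12.91 × 8.314 × 1030.15 / 2310 = 47.87 L

47.9 L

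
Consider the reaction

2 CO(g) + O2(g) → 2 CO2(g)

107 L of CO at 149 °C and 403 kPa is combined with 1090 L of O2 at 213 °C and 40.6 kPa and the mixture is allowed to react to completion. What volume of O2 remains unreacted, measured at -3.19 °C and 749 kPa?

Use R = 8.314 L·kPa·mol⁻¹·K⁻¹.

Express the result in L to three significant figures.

14.4 L

n(CO) = PV/RT = (403 × 107) / (8.314 × 422.15) = 12.29 mol
n(O2) = PV/RT = (40.6 × 1090) / (8.314 × 486.15) = 10.95 mol
For 12.29 mol CO, stoichiometry requires (1/2) × 12.29 = 6.145 mol O2; 10.95 mol is available, so CO is limiting.
n(O2) consumed = (1/2) × 12.29 = 6.145 mol; remaining = 10.95 − 6.145 = 4.805 mol
V(O2) = nRT/P = 4.805 × 8.314 × 269.96 / 749 = 14.40 L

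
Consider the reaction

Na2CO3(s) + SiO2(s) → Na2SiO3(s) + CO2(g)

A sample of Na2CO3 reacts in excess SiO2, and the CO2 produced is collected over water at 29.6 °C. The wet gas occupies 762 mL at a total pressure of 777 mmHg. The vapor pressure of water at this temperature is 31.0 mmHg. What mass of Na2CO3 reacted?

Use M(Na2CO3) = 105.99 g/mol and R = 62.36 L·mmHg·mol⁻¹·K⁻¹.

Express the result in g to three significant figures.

P(CO2) = 777 − 31.0 = 746.0 mmHg
n(CO2) = PV/RT = (746.0 × 0.7620) / (62.36 × 302.75) = 0.03011 mol
n(Na2CO3) = (1/1) × 0.03011 = 0.03011 mol
m(Na2CO3) = 0.03011 × 105.99 = 3.191 g

3.19 g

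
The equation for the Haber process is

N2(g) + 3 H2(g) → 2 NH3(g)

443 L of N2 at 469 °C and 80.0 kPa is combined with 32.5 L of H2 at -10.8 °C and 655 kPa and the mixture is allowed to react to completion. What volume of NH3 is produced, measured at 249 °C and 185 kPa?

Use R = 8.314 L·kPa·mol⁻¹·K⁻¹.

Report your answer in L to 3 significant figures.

n(N2) = PV/RT = (80.0 × 443) / (8.314 × 742.15) = 5.744 mol
n(H2) = PV/RT = (655 × 32.5) / (8.314 × 262.35) = 9.760 mol
For 5.744 mol N2, stoichiometry requires (3/1) × 5.744 = 17.23 mol H2; 9.760 mol is available, so H2 is limiting.
n(NH3) = (2/3) × 9.760 = 6.507 mol
V(NH3) = nRT/P = 6.507 × 8.314 × 522.15 / 185 = 152.7 L

153 L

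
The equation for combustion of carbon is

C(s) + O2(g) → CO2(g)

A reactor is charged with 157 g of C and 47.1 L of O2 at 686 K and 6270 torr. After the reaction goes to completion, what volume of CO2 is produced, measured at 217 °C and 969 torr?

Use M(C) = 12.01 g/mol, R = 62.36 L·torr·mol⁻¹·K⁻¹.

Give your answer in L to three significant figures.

n(C) = 157 / 12.01 = 13.07 mol
n(O2) = PV/RT = (6270 × 47.1) / (62.36 × 686) = 6.903 mol
For 13.07 mol C, stoichiometry requires (1/1) × 13.07 = 13.07 mol O2; 6.903 mol is available, so O2 is limiting.
n(CO2) = (1/1) × 6.903 = 6.903 mol
V(CO2) = nRT/P = 6.903 × 62.36 × 490.15 / 969 = 217.7 L

218 L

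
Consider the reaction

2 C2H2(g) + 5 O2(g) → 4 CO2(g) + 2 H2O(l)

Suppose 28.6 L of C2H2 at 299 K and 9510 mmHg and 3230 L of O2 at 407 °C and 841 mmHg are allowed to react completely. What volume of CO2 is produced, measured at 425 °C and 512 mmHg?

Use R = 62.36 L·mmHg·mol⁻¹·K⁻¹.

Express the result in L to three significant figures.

n(C2H2) = PV/RT = (9510 × 28.6) / (62.36 × 299) = 14.59 mol
n(O2) = PV/RT = (841 × 3230) / (62.36 × 680.15) = 64.05 mol
For 14.59 mol C2H2, stoichiometry requires (5/2) × 14.59 = 36.48 mol O2; 64.05 mol is available, so C2H2 is limiting.
n(CO2) = (4/2) × 14.59 = 29.18 mol
V(CO2) = nRT/P = 29.18 × 62.36 × 698.15 / 512 = 2481 L

2480 L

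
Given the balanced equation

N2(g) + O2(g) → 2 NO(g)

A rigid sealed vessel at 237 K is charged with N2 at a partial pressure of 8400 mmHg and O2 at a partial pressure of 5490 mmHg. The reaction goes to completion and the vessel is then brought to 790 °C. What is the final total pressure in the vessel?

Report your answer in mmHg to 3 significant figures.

62300 mmHg

Because the vessel is rigid and T is held at 237 K, work the stoichiometry in partial pressures (P_i = n_iRT/V).
P(O2) required for 8400 mmHg of N2 = (1/1) × 8400 = 8400 mmHg; available 5490 mmHg, so O2 is limiting.
P(N2) remaining = 8400 − (1/1) × 5490 = 2910 mmHg
P(gaseous products) = (2)/1 × 5490 = 10980 mmHg
P_total at 237 K = 2910 + 10980 = 13890 mmHg
Scaling to 790 °C: P = 13890 × 1063.15/237 = 62310 mmHg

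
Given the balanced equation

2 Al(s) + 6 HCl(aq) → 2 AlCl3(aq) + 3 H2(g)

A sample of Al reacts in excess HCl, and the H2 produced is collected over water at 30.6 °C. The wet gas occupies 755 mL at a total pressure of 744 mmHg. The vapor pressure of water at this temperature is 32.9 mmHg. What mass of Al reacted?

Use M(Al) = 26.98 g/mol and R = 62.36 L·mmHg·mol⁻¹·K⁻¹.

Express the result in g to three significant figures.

0.510 g

P(H2) = 744 − 32.9 = 711.1 mmHg
n(H2) = PV/RT = (711.1 × 0.7550) / (62.36 × 303.75) = 0.02834 mol
n(Al) = (2/3) × 0.02834 = 0.01889 mol
m(Al) = 0.01889 × 26.98 = 0.5097 g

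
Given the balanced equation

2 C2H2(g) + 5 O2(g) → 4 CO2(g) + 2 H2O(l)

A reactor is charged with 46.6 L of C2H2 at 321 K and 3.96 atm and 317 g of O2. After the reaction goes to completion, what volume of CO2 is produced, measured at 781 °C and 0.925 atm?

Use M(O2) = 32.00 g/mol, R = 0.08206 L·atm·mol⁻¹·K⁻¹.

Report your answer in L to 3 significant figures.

n(C2H2) = PV/RT = (3.96 × 46.6) / (0.08206 × 321) = 7.006 mol
n(O2) = 317 / 32.00 = 9.906 mol
For 7.006 mol C2H2, stoichiometry requires (5/2) × 7.006 = 17.52 mol O2; 9.906 mol is available, so O2 is limiting.
n(CO2) = (4/5) × 9.906 = 7.925 mol
V(CO2) = nRT/P = 7.925 × 0.08206 × 1054.15 / 0.925 = 741.1 L

741 L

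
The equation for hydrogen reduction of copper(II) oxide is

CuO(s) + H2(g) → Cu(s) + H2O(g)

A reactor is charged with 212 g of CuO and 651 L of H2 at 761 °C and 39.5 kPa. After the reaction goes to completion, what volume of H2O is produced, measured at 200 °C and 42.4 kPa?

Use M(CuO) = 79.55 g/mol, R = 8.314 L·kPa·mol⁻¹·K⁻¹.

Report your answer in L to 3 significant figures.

n(CuO) = 212 / 79.55 = 2.665 mol
n(H2) = PV/RT = (39.5 × 651) / (8.314 × 1034.15) = 2.991 mol
For 2.665 mol CuO, stoichiometry requires (1/1) × 2.665 = 2.665 mol H2; 2.991 mol is available, so CuO is limiting.
n(H2O) = (1/1) × 2.665 = 2.665 mol
V(H2O) = nRT/P = 2.665 × 8.314 × 473.15 / 42.4 = 247.3 L

247 L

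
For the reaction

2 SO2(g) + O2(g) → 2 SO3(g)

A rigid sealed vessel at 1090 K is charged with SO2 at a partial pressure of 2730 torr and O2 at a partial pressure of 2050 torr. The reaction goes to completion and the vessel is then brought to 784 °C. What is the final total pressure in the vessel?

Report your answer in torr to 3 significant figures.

3310 torr

At constant V, partial pressures at 1090 K are proportional to moles, so apply stoichiometry directly to pressures.
P(O2) required for 2730 torr of SO2 = (1/2) × 2730 = 1365 torr; available 2050 torr, so SO2 is limiting.
P(O2) remaining = 2050 − (1/2) × 2730 = 685.0 torr
P(gaseous products) = (2)/2 × 2730 = 2730 torr
P_total at 1090 K = 685.0 + 2730 = 3415 torr
Scaling to 784 °C: P = 3415 × 1057.15/1090 = 3312 torr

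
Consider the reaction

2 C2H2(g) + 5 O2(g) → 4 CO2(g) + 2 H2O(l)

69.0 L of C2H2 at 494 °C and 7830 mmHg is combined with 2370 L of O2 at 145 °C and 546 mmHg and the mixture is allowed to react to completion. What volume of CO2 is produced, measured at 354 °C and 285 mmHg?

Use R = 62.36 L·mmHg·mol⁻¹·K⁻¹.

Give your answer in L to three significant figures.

n(C2H2) = PV/RT = (7830 × 69.0) / (62.36 × 767.15) = 11.29 mol
n(O2) = PV/RT = (546 × 2370) / (62.36 × 418.15) = 49.63 mol
For 11.29 mol C2H2, stoichiometry requires (5/2) × 11.29 = 28.22 mol O2; 49.63 mol is available, so C2H2 is limiting.
n(CO2) = (4/2) × 11.29 = 22.58 mol
V(CO2) = nRT/P = 22.58 × 62.36 × 627.15 / 285 = 3099 L

3100 L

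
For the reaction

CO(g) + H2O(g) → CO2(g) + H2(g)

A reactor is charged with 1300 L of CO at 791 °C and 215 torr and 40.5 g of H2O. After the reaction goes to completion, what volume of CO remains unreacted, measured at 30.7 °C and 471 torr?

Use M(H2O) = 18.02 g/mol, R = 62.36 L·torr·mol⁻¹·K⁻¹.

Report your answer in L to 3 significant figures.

n(CO) = PV/RT = (215 × 1300) / (62.36 × 1064.15) = 4.212 mol
n(H2O) = 40.5 / 18.02 = 2.248 mol
For 4.212 mol CO, stoichiometry requires (1/1) × 4.212 = 4.212 mol H2O; 2.248 mol is available, so H2O is limiting.
n(CO) consumed = (1/1) × 2.248 = 2.248 mol; remaining = 4.212 − 2.248 = 1.964 mol
V(CO) = nRT/P = 1.964 × 62.36 × 303.85 / 471 = 79.01 L

79.0 L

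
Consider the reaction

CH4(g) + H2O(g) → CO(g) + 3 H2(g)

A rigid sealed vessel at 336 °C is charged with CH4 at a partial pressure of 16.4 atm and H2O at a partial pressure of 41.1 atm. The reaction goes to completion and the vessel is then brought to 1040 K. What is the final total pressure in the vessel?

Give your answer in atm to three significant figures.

Because the vessel is rigid and T is held at 336 °C, work the stoichiometry in partial pressures (P_i = n_iRT/V).
P(H2O) required for 16.4 atm of CH4 = (1/1) × 16.4 = 16.40 atm; available 41.1 atm, so CH4 is limiting.
P(H2O) remaining = 41.1 − (1/1) × 16.4 = 24.70 atm
P(gaseous products) = (1+3)/1 × 16.4 = 65.60 atm
P_total at 336 °C = 24.70 + 65.60 = 90.30 atm
Scaling to 1040 K: P = 90.30 × 1040/609.15 = 154.2 atm

154 atm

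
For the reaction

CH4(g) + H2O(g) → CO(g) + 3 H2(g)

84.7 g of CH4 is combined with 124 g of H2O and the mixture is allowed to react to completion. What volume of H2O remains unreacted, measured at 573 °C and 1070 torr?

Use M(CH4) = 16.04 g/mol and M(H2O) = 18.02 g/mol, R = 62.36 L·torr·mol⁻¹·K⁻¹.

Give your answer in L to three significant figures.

78.9 L

n(CH4) = 84.7 / 16.04 = 5.281 mol
n(H2O) = 124 / 18.02 = 6.881 mol
For 5.281 mol CH4, stoichiometry requires (1/1) × 5.281 = 5.281 mol H2O; 6.881 mol is available, so CH4 is limiting.
n(H2O) consumed = (1/1) × 5.281 = 5.281 mol; remaining = 6.881 − 5.281 = 1.600 mol
V(H2O) = nRT/P = 1.600 × 62.36 × 846.15 / 1070 = 78.90 L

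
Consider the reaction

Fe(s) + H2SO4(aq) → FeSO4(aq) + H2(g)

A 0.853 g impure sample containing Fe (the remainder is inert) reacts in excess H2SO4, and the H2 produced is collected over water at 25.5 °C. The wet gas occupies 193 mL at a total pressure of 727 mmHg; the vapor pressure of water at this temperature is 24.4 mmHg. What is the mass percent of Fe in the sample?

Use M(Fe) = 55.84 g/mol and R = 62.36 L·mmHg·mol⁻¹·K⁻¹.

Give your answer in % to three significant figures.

47.7 %

P(H2) = 727 − 24.4 = 702.6 mmHg
n(H2) = PV/RT = (702.6 × 0.1930) / (62.36 × 298.65) = 0.007281 mol
n(Fe) = (1/1) × 0.007281 = 0.007281 mol
m(Fe) = 0.007281 × 55.84 = 0.4066 g
%Fe = 0.4066 / 0.853 × 100 = 47.67%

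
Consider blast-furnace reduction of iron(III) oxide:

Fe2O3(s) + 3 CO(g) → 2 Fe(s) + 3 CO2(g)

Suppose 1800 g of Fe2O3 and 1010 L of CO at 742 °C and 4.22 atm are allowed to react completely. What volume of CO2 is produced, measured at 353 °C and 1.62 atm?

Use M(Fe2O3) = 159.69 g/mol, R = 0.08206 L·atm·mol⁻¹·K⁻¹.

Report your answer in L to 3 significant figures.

1070 L

n(Fe2O3) = 1800 / 159.69 = 11.27 mol
n(CO) = PV/RT = (4.22 × 1010) / (0.08206 × 1015.15) = 51.16 mol
For 11.27 mol Fe2O3, stoichiometry requires (3/1) × 11.27 = 33.81 mol CO; 51.16 mol is available, so Fe2O3 is limiting.
n(CO2) = (3/1) × 11.27 = 33.81 mol
V(CO2) = nRT/P = 33.81 × 0.08206 × 626.15 / 1.62 = 1072 L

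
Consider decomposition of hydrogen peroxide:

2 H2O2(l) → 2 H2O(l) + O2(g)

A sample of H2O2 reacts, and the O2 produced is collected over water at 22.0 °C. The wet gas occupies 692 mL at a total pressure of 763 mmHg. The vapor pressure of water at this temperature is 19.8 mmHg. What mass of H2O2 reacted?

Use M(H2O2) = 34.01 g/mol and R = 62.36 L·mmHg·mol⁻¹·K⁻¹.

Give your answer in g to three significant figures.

1.90 g

P(O2) = 763 − 19.8 = 743.2 mmHg
n(O2) = PV/RT = (743.2 × 0.6920) / (62.36 × 295.15) = 0.02794 mol
n(H2O2) = (2/1) × 0.02794 = 0.05588 mol
m(H2O2) = 0.05588 × 34.01 = 1.900 g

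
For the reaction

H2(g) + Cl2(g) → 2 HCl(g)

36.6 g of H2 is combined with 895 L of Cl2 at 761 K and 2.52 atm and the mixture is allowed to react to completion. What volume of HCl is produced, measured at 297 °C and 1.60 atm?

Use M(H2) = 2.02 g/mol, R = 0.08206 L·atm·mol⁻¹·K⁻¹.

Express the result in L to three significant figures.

n(H2) = 36.6 / 2.02 = 18.12 mol
n(Cl2) = PV/RT = (2.52 × 895) / (0.08206 × 761) = 36.12 mol
For 18.12 mol H2, stoichiometry requires (1/1) × 18.12 = 18.12 mol Cl2; 36.12 mol is available, so H2 is limiting.
n(HCl) = (2/1) × 18.12 = 36.24 mol
V(HCl) = nRT/P = 36.24 × 0.08206 × 570.15 / 1.60 = 1060 L

1060 L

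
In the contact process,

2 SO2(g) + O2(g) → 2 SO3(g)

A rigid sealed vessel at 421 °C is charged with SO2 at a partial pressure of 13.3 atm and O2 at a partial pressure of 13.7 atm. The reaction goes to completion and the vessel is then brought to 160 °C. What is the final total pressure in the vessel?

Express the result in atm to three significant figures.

With V and T fixed, P_i ∝ n_i, so the mole ratios apply directly to partial pressures at 421 °C.
P(O2) required for 13.3 atm of SO2 = (1/2) × 13.3 = 6.650 atm; available 13.7 atm, so SO2 is limiting.
P(O2) remaining = 13.7 − (1/2) × 13.3 = 7.050 atm
P(gaseous products) = (2)/2 × 13.3 = 13.30 atm
P_total at 421 °C = 7.050 + 13.30 = 20.35 atm
Scaling to 160 °C: P = 20.35 × 433.15/694.15 = 12.70 atm

12.7 atm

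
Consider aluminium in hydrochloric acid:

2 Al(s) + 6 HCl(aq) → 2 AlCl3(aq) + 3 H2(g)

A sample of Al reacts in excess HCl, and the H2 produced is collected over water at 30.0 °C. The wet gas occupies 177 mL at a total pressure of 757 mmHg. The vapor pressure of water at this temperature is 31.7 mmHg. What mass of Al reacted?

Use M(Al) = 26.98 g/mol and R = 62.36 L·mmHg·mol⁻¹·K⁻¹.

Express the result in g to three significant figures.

P(H2) = 757 − 31.7 = 725.3 mmHg
n(H2) = PV/RT = (725.3 × 0.1770) / (62.36 × 303.15) = 0.006791 mol
n(Al) = (2/3) × 0.006791 = 0.004527 mol
m(Al) = 0.004527 × 26.98 = 0.1221 g

0.122 g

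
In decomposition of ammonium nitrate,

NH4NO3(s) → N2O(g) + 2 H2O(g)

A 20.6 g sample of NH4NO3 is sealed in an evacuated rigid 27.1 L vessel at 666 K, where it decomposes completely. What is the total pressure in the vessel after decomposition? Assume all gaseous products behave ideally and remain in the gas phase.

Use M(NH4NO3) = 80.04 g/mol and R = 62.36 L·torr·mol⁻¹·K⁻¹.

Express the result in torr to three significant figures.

n(NH4NO3) = 20.6 / 80.04 = 0.2574 mol
n(gas produced) = (3/1) × 0.2574 = 0.7722 mol
P = nRT/V = 0.7722 × 62.36 × 666 / 27.1 = 1183 torr

1180 torr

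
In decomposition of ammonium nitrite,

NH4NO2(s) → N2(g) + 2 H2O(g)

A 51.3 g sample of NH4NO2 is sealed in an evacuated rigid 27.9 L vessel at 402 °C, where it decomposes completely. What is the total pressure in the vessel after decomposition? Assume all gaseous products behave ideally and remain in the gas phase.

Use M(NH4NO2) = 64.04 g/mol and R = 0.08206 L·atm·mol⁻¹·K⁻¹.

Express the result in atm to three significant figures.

n(NH4NO2) = 51.3 / 64.04 = 0.8011 mol
n(gas produced) = (3/1) × 0.8011 = 2.403 mol
P = nRT/V = 2.403 × 0.08206 × 675.15 / 27.9 = 4.772 atm

4.77 atm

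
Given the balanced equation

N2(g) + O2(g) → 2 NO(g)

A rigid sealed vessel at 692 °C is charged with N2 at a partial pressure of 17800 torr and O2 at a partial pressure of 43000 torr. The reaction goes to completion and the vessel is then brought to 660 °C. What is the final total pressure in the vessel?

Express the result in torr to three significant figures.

58800 torr

At constant V, partial pressures at 692 °C are proportional to moles, so apply stoichiometry directly to pressures.
P(O2) required for 17800 torr of N2 = (1/1) × 17800 = 17800 torr; available 43000 torr, so N2 is limiting.
P(O2) remaining = 43000 − (1/1) × 17800 = 25200 torr
P(gaseous products) = (2)/1 × 17800 = 35600 torr
P_total at 692 °C = 25200 + 35600 = 60800 torr
Scaling to 660 °C: P = 60800 × 933.15/965.15 = 58780 torr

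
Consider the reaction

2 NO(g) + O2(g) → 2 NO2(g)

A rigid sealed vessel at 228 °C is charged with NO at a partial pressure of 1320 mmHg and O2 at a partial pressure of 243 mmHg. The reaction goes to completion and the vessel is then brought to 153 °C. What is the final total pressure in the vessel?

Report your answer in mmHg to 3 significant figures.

At constant V, partial pressures at 228 °C are proportional to moles, so apply stoichiometry directly to pressures.
P(O2) required for 1320 mmHg of NO = (1/2) × 1320 = 660.0 mmHg; available 243 mmHg, so O2 is limiting.
P(NO) remaining = 1320 − (2/1) × 243 = 834.0 mmHg
P(gaseous products) = (2)/1 × 243 = 486.0 mmHg
P_total at 228 °C = 834.0 + 486.0 = 1320 mmHg
Scaling to 153 °C: P = 1320 × 426.15/501.15 = 1122 mmHg

1120 mmHg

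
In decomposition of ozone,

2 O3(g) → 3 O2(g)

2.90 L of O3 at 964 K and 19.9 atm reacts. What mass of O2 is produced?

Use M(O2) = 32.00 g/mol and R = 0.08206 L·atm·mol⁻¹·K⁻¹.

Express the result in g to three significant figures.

n(O3) = PV/RT = (19.9 × 2.90) / (0.08206 × 964) = 0.7295 mol
n(O2) = (3/2) × 0.7295 = 1.094 mol
m(O2) = 1.094 × 32.00 = 35.01 g

35.0 g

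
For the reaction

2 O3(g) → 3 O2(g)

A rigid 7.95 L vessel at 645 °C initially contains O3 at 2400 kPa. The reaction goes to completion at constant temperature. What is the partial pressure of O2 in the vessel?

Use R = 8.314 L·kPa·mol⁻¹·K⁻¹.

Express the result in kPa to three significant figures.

3600 kPa

n(O3)₀ = PV/RT = (2400 × 7.95) / (8.314 × 918.15) = 2.500 mol
n(O2) = (3/2) × 2.500 = 3.750 mol
P(O2) = nRT/V = 3.750 × 8.314 × 918.15 / 7.95 = 3601 kPa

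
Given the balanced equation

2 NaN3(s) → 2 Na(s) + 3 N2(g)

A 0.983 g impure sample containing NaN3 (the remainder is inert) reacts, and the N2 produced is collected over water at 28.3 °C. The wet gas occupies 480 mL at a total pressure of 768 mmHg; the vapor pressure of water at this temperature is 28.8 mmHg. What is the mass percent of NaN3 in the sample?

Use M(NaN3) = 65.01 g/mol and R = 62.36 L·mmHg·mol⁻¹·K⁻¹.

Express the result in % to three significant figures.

P(N2) = 768 − 28.8 = 739.2 mmHg
n(N2) = PV/RT = (739.2 × 0.4800) / (62.36 × 301.45) = 0.01887 mol
n(NaN3) = (2/3) × 0.01887 = 0.01258 mol
m(NaN3) = 0.01258 × 65.01 = 0.8178 g
%NaN3 = 0.8178 / 0.983 × 100 = 83.19%

83.2 %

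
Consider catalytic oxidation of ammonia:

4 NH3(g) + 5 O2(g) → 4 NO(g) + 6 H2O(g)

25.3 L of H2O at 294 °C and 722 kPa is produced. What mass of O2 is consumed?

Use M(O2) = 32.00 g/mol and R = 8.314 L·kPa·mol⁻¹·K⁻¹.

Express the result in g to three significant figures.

n(H2O) = PV/RT = (722 × 25.3) / (8.314 × 567.15) = 3.874 mol
n(O2) = (5/6) × 3.874 = 3.228 mol
m(O2) = 3.228 × 32.00 = 103.3 g

103 g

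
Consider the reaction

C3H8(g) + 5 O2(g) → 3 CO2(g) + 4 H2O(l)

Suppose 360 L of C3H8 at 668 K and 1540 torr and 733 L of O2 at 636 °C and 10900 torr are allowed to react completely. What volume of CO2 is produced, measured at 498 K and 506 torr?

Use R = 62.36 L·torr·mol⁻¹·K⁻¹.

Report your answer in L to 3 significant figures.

n(C3H8) = PV/RT = (1540 × 360) / (62.36 × 668) = 13.31 mol
n(O2) = PV/RT = (10900 × 733) / (62.36 × 909.15) = 140.9 mol
For 13.31 mol C3H8, stoichiometry requires (5/1) × 13.31 = 66.55 mol O2; 140.9 mol is available, so C3H8 is limiting.
n(CO2) = (3/1) × 13.31 = 39.93 mol
V(CO2) = nRT/P = 39.93 × 62.36 × 498 / 506 = 2451 L

2450 L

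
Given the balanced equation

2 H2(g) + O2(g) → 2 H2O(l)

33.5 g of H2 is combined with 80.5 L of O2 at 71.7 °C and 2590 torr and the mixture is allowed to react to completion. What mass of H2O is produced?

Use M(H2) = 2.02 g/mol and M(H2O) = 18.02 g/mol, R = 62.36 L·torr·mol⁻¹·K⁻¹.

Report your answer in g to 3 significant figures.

299 g

n(H2) = 33.5 / 2.02 = 16.58 mol
n(O2) = PV/RT = (2590 × 80.5) / (62.36 × 344.85) = 9.695 mol
For 16.58 mol H2, stoichiometry requires (1/2) × 16.58 = 8.290 mol O2; 9.695 mol is available, so H2 is limiting.
n(H2O) = (2/2) × 16.58 = 16.58 mol
m(H2O) = 16.58 × 18.02 = 298.8 g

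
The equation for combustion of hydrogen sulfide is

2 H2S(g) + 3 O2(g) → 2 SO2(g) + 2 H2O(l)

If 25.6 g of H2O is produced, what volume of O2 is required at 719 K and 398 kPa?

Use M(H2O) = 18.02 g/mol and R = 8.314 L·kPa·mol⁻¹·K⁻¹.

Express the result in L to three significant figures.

n(H2O) = 25.60 / 18.02 = 1.421 mol
n(O2) = (3/2) × 1.421 = 2.131 mol
V = nRT/P = 2.131 × 8.314 × 719 / 398 = 32.01 L

32.0 L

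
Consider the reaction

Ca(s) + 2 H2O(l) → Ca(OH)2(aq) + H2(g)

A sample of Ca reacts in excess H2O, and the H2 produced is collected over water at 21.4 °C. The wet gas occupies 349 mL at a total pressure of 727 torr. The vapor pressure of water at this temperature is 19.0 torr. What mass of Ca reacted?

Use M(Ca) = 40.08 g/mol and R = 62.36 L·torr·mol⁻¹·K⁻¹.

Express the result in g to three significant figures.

P(H2) = 727 − 19.0 = 708.0 torr
n(H2) = PV/RT = (708.0 × 0.3490) / (62.36 × 294.55) = 0.01345 mol
n(Ca) = (1/1) × 0.01345 = 0.01345 mol
m(Ca) = 0.01345 × 40.08 = 0.5391 g

0.539 g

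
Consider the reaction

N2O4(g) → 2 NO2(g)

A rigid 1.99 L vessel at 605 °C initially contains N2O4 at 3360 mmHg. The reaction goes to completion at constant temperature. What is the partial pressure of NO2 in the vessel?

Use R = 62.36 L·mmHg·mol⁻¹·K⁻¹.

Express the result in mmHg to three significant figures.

6720 mmHg

n(N2O4)₀ = PV/RT = (3360 × 1.99) / (62.36 × 878.15) = 0.1221 mol
n(NO2) = (2/1) × 0.1221 = 0.2442 mol
P(NO2) = nRT/V = 0.2442 × 62.36 × 878.15 / 1.99 = 6720 mmHg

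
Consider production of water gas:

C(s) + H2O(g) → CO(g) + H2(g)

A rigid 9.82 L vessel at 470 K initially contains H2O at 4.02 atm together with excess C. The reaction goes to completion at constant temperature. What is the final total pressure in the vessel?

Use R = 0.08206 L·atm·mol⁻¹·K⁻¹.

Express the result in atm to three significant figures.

8.04 atm

Rigid vessel, constant T ⇒ P scales with total gas moles (1 → 2).
P_final = (2/1) × 4.02 = 8.040 atm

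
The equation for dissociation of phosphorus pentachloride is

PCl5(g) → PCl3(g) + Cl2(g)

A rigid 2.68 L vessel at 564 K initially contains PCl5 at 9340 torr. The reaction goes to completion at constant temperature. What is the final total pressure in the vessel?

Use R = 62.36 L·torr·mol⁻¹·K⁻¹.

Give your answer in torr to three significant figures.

18700 torr

Since T and V are fixed, P_final/P_initial = n_final/n_initial = 2/1.
P_final = (2/1) × 9340 = 18680 torr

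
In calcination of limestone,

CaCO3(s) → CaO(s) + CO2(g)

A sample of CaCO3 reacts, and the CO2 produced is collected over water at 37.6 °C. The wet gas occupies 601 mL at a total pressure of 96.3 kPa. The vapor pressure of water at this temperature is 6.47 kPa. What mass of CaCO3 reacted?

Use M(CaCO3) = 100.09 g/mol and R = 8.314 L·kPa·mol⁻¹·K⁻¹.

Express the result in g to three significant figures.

2.09 g

P(CO2) = 96.3 − 6.47 = 89.83 kPa
n(CO2) = PV/RT = (89.83 × 0.6010) / (8.314 × 310.75) = 0.02090 mol
n(CaCO3) = (1/1) × 0.02090 = 0.02090 mol
m(CaCO3) = 0.02090 × 100.09 = 2.092 g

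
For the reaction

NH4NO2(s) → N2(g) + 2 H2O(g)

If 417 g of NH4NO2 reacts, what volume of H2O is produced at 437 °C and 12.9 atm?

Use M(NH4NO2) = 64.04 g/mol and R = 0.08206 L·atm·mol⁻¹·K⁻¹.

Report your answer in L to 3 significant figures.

58.8 L

n(NH4NO2) = 417.0 / 64.04 = 6.512 mol
n(H2O) = (2/1) × 6.512 = 13.02 mol
V = nRT/P = 13.02 × 0.08206 × 710.15 / 12.9 = 58.82 L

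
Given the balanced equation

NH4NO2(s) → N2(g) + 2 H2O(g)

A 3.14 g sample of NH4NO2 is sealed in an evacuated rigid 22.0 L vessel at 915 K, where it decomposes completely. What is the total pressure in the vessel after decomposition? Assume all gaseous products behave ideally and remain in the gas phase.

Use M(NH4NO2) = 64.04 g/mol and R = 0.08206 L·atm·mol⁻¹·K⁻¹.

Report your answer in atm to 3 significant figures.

n(NH4NO2) = 3.14 / 64.04 = 0.04903 mol
n(gas produced) = (3/1) × 0.04903 = 0.1471 mol
P = nRT/V = 0.1471 × 0.08206 × 915 / 22.0 = 0.5020 atm

0.502 atm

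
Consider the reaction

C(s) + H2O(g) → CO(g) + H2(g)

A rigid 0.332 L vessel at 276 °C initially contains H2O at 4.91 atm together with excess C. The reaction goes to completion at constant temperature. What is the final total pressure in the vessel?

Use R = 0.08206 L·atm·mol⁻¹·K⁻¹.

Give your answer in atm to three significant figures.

9.82 atm

Rigid vessel, constant T ⇒ P scales with total gas moles (1 → 2).
P_final = (2/1) × 4.91 = 9.820 atm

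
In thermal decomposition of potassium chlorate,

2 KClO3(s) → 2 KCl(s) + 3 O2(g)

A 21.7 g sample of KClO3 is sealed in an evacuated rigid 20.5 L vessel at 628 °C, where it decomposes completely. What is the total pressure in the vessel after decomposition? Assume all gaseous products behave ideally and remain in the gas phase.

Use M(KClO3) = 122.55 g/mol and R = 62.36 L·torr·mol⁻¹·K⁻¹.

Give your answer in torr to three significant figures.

n(KClO3) = 21.7 / 122.55 = 0.1771 mol
n(gas produced) = (3/2) × 0.1771 = 0.2656 mol
P = nRT/V = 0.2656 × 62.36 × 901.15 / 20.5 = 728.1 torr

728 torr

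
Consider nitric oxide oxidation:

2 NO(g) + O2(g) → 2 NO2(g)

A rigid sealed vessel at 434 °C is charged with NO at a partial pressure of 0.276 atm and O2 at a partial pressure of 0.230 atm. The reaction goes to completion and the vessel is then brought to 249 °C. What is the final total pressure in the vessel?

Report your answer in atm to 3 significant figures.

0.272 atm

At constant V, partial pressures at 434 °C are proportional to moles, so apply stoichiometry directly to pressures.
P(O2) required for 0.276 atm of NO = (1/2) × 0.276 = 0.1380 atm; available 0.230 atm, so NO is limiting.
P(O2) remaining = 0.230 − (1/2) × 0.276 = 0.09200 atm
P(gaseous products) = (2)/2 × 0.276 = 0.2760 atm
P_total at 434 °C = 0.09200 + 0.2760 = 0.3680 atm
Scaling to 249 °C: P = 0.3680 × 522.15/707.15 = 0.2717 atm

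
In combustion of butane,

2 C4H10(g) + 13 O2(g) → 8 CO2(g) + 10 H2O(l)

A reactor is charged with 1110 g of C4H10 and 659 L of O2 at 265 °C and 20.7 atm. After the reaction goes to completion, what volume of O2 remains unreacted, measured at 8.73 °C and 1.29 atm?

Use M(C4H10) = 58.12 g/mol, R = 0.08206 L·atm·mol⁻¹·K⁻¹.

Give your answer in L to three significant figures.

3310 L

n(C4H10) = 1110 / 58.12 = 19.10 mol
n(O2) = PV/RT = (20.7 × 659) / (0.08206 × 538.15) = 308.9 mol
For 19.10 mol C4H10, stoichiometry requires (13/2) × 19.10 = 124.2 mol O2; 308.9 mol is available, so C4H10 is limiting.
n(O2) consumed = (13/2) × 19.10 = 124.2 mol; remaining = 308.9 − 124.2 = 184.7 mol
V(O2) = nRT/P = 184.7 × 0.08206 × 281.88 / 1.29 = 3312 L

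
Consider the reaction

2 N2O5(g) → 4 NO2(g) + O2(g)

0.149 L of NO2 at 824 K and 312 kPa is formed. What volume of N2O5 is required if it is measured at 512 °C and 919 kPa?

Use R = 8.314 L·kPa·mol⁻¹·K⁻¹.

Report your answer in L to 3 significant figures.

0.0241 L

n(NO2) = PV/RT = (312 × 0.149) / (8.314 × 824) = 0.006786 mol
n(N2O5) = (2/4) × 0.006786 = 0.003393 mol
V = nRT/P = 0.003393 × 8.314 × 785.15 / 919 = 0.02410 L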